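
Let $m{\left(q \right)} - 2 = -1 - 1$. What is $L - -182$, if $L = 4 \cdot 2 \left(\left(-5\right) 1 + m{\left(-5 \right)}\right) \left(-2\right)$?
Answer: $262$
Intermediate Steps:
$m{\left(q \right)} = 0$ ($m{\left(q \right)} = 2 - 2 = 0$)
$L = 80$ ($L = 4 \cdot 2 \left(\left(-5\right) 1 + 0\right) \left(-2\right) = 8 \left(-5 + 0\right) \left(-2\right) = 8 \left(-5\right) \left(-2\right) = \left(-40\right) \left(-2\right) = 80$)
$L - -182 = 80 - -182 = 80 + 182 = 262$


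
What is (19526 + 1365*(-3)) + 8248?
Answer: 23679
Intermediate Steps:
(19526 + 1365*(-3)) + 8248 = (19526 - 4095) + 8248 = 15431 + 8248 = 23679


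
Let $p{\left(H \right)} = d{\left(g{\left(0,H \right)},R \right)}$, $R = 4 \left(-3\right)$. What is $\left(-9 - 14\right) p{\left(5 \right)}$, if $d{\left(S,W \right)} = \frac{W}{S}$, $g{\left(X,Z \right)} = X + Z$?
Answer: $\frac{276}{5} \approx 55.2$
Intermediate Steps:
$R = -12$
$p{\left(H \right)} = - \frac{12}{H}$ ($p{\left(H \right)} = - \frac{12}{0 + H} = - \frac{12}{H}$)
$\left(-9 - 14\right) p{\left(5 \right)} = \left(-9 - 14\right) \left(- \frac{12}{5}\right) = - 23 \left(\left(-12\right) \frac{1}{5}\right) = \left(-23\right) \left(- \frac{12}{5}\right) = \frac{276}{5}$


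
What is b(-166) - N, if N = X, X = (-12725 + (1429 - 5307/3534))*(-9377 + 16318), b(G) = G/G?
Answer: 92374001215/1178 ≈ 7.8416e+7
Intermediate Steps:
b(G) = 1
X = -92374000037/1178 (X = (-12725 + (1429 - 5307/3534))*6941 = (-12725 + (1429 - 1*1769/1178))*6941 = (-12725 + (1429 - 1769/1178))*6941 = (-12725 + 1681593/1178)*6941 = -13308457/1178*6941 = -92374000037/1178 ≈ -7.8416e+7)
N = -92374000037/1178 ≈ -7.8416e+7
b(-166) - N = 1 - 1*(-92374000037/1178) = 1 + 92374000037/1178 = 92374001215/1178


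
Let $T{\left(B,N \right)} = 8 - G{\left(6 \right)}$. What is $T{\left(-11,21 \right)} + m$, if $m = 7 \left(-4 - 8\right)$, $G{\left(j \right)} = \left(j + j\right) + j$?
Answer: $-94$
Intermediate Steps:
$G{\left(j \right)} = 3 j$ ($G{\left(j \right)} = 2 j + j = 3 j$)
$m = -84$ ($m = 7 \left(-12\right) = -84$)
$T{\left(B,N \right)} = -10$ ($T{\left(B,N \right)} = 8 - 3 \cdot 6 = 8 - 18 = -10$)
$T{\left(-11,21 \right)} + m = -10 - 84 = -94$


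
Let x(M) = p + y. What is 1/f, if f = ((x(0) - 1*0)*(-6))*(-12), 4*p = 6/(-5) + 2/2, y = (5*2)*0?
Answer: -5/18 ≈ -0.27778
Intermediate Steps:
y = 0 (y = 10*0 = 0)
p = -1/20 (p = (6/(-5) + 2/2)/4 = (6*(-⅕) + 2*(½))/4 = (-6/5 + 1)/4 = (¼)*(-⅕) = -1/20 ≈ -0.050000)
x(M) = -1/20 (x(M) = -1/20 + 0 = -1/20)
f = -18/5 (f = ((-1/20 - 1*0)*(-6))*(-12) = ((-1/20 + 0)*(-6))*(-12) = -1/20*(-6)*(-12) = (3/10)*(-12) = -18/5 ≈ -3.6000)
1/f = 1/(-18/5) = -5/18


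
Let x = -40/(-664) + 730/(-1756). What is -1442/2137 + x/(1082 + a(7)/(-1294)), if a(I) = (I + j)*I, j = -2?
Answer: -24532889480179/36339300269479 ≈ -0.67511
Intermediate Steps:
a(I) = I*(-2 + I) (a(I) = (I - 2)*I = (-2 + I)*I = I*(-2 + I))
x = -25905/72874 (x = -40*(-1/664) + 730*(-1/1756) = 5/83 - 365/878 = -25905/72874 ≈ -0.35548)
-1442/2137 + x/(1082 + a(7)/(-1294)) = -1442/2137 - 25905/(72874*(1082 + (7*(-2 + 7))/(-1294))) = -1442*1/2137 - 25905/(72874*(1082 + (7*5)*(-1/1294))) = -1442/2137 - 25905/(72874*(1082 + 35*(-1/1294))) = -1442/2137 - 25905/(72874*(1082 - 35/1294)) = -1442/2137 - 25905/(72874*1400073/1294) = -1442/2137 - 25905/72874*1294/1400073 = -1442/2137 - 5586845/17004819967 = -24532889480179/36339300269479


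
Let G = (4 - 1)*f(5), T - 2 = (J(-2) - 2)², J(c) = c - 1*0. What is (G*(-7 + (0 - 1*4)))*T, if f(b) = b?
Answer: -2970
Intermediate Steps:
J(c) = c (J(c) = c + 0 = c)
T = 18 (T = 2 + (-2 - 2)² = 2 + (-4)² = 2 + 16 = 18)
G = 15 (G = (4 - 1)*5 = 3*5 = 15)
(G*(-7 + (0 - 1*4)))*T = (15*(-7 + (0 - 1*4)))*18 = (15*(-7 + (0 - 4)))*18 = (15*(-7 - 4))*18 = (15*(-11))*18 = -165*18 = -2970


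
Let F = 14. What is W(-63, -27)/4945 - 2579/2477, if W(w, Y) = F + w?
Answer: -12874528/12248765 ≈ -1.0511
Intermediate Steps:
W(w, Y) = 14 + w
W(-63, -27)/4945 - 2579/2477 = (14 - 63)/4945 - 2579/2477 = -49*1/4945 - 2579*1/2477 = -49/4945 - 2579/2477 = -12874528/12248765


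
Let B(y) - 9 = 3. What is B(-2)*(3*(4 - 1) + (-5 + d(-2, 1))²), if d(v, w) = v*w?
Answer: 696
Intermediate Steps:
B(y) = 12 (B(y) = 9 + 3 = 12)
B(-2)*(3*(4 - 1) + (-5 + d(-2, 1))²) = 12*(3*(4 - 1) + (-5 - 2*1)²) = 12*(3*3 + (-5 - 2)²) = 12*(9 + (-7)²) = 12*(9 + 49) = 12*58 = 696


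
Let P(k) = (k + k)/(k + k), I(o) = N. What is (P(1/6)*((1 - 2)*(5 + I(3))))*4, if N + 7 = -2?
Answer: 16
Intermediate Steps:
N = -9 (N = -7 - 2 = -9)
I(o) = -9
P(k) = 1 (P(k) = (2*k)/((2*k)) = (2*k)*(1/(2*k)) = 1)
(P(1/6)*((1 - 2)*(5 + I(3))))*4 = (1*((1 - 2)*(5 - 9)))*4 = (1*(-1*(-4)))*4 = (1*4)*4 = 4*4 = 16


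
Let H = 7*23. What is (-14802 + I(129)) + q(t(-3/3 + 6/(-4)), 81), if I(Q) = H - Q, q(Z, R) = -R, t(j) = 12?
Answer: -14851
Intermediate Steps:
H = 161
I(Q) = 161 - Q
(-14802 + I(129)) + q(t(-3/3 + 6/(-4)), 81) = (-14802 + (161 - 1*129)) - 1*81 = (-14802 + (161 - 129)) - 81 = (-14802 + 32) - 81 = -14770 - 81 = -14851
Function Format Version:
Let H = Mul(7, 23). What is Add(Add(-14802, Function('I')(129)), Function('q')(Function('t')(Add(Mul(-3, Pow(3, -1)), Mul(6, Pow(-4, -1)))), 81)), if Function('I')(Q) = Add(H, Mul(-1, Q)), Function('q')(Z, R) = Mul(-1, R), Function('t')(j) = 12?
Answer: -14851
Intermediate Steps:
H = 161
Function('I')(Q) = Add(161, Mul(-1, Q))
Add(Add(-14802, Function('I')(129)), Function('q')(Function('t')(Add(Mul(-3, Pow(3, -1)), Mul(6, Pow(-4, -1)))), 81)) = Add(Add(-14802, Add(161, Mul(-1, 129))), Mul(-1, 81)) = Add(Add(-14802, Add(161, -129)), -81) = Add(Add(-14802, 32), -81) = Add(-14770, -81) = -14851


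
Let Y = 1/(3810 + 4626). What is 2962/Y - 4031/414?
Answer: 10344792817/414 ≈ 2.4987e+7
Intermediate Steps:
Y = 1/8436 ≈ 0.00011854
2962/Y - 4031/414 = 2962/(1/8436) - 4031/414 = 2962*8436 - 4031*1/414 = 24987432 - 4031/414 = 10344792817/414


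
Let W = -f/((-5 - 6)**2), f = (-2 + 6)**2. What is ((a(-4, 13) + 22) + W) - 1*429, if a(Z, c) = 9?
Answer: -48174/121 ≈ -398.13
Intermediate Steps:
f = 16 (f = 4**2 = 16)
W = -16/121 (W = -16/((-5 - 6)**2) = -16/((-11)**2) = -16/121 ≈ -0.13223)
((a(-4, 13) + 22) + W) - 1*429 = ((9 + 22) - 16/121) - 1*429 = (31 - 16/121) - 429 = 3735/121 - 429 = -48174/121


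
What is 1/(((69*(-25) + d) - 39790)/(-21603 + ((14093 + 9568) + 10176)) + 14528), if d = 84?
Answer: 12234/177694121 ≈ 6.8849e-5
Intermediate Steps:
1/(((69*(-25) + d) - 39790)/(-21603 + ((14093 + 9568) + 10176)) + 14528) = 1/(((69*(-25) + 84) - 39790)/(-21603 + ((14093 + 9568) + 10176)) + 14528) = 1/(((-1725 + 84) - 39790)/(-21603 + (23661 + 10176)) + 14528) = 1/((-1641 - 39790)/(-21603 + 33837) + 14528) = 1/(-41431/12234 + 14528) = 1/(177694121/12234) = 12234/177694121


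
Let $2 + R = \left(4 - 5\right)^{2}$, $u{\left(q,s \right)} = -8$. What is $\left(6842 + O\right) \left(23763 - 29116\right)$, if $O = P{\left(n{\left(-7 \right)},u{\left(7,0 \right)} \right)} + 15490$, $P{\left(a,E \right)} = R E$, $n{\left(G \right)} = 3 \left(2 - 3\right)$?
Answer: $-119586020$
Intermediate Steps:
$n{\left(G \right)} = -3$ ($n{\left(G \right)} = 3 \left(-1\right) = -3$)
$R = -1$ ($R = -2 + \left(4 - 5\right)^{2} = -2 + \left(-1\right)^{2} = -2 + 1 = -1$)
$P{\left(a,E \right)} = - E$
$O = 15498$ ($O = \left(-1\right) \left(-8\right) + 15490 = 8 + 15490 = 15498$)
$\left(6842 + O\right) \left(23763 - 29116\right) = \left(6842 + 15498\right) \left(23763 - 29116\right) = 22340 \left(-5353\right) = -119586020$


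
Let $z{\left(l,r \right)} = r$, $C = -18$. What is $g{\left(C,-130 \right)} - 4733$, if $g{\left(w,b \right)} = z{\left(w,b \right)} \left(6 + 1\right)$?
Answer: $-5643$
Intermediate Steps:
$g{\left(w,b \right)} = 7 b$ ($g{\left(w,b \right)} = b \left(6 + 1\right) = b 7 = 7 b$)
$g{\left(C,-130 \right)} - 4733 = 7 \left(-130\right) - 4733 = -910 - 4733 = -5643$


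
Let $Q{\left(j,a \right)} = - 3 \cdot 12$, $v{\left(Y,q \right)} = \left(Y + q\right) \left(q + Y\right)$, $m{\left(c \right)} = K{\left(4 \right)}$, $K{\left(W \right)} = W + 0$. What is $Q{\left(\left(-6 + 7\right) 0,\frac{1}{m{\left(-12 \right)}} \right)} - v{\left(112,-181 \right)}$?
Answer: $-4797$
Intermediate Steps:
$K{\left(W \right)} = W$
$m{\left(c \right)} = 4$
$v{\left(Y,q \right)} = \left(Y + q\right)^{2}$ ($v{\left(Y,q \right)} = \left(Y + q\right) \left(Y + q\right) = \left(Y + q\right)^{2}$)
$Q{\left(j,a \right)} = -36$ ($Q{\left(j,a \right)} = \left(-1\right) 36 = -36$)
$Q{\left(\left(-6 + 7\right) 0,\frac{1}{m{\left(-12 \right)}} \right)} - v{\left(112,-181 \right)} = -36 - \left(112 - 181\right)^{2} = -36 - \left(-69\right)^{2} = -36 - 4761 = -4797$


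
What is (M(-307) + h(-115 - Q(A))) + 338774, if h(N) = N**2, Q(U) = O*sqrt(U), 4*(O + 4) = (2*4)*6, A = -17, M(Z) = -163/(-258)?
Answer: 90535201/258 + 1840*I*sqrt(17) ≈ 3.5091e+5 + 7586.5*I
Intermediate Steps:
M(Z) = 163/258 (M(Z) = -163*(-1/258) = 163/258)
O = 8 (O = -4 + ((2*4)*6)/4 = -4 + (8*6)/4 = -4 + (1/4)*48 = -4 + 12 = 8)
Q(U) = 8*sqrt(U)
(M(-307) + h(-115 - Q(A))) + 338774 = (163/258 + (-115 - 8*sqrt(-17))**2) + 338774 = (163/258 + (-115 - 8*I*sqrt(17))**2) + 338774 = 87403855/258 + (-115 - 8*I*sqrt(17))**2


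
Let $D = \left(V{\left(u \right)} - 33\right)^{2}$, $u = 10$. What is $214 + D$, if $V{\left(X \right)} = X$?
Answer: $743$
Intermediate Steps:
$D = 529$ ($D = \left(10 - 33\right)^{2} = \left(-23\right)^{2} = 529$)
$214 + D = 214 + 529 = 743$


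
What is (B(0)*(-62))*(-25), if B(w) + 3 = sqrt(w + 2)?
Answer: -4650 + 1550*sqrt(2) ≈ -2458.0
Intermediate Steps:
B(w) = -3 + sqrt(2 + w) (B(w) = -3 + sqrt(w + 2) = -3 + sqrt(2 + w))
(B(0)*(-62))*(-25) = ((-3 + sqrt(2 + 0))*(-62))*(-25) = ((-3 + sqrt(2))*(-62))*(-25) = (186 - 62*sqrt(2))*(-25) = -4650 + 1550*sqrt(2)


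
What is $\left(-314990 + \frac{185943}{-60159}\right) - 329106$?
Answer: $- \frac{12916119069}{20053} \approx -6.441 \cdot 10^{5}$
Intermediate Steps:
$\left(-314990 + \frac{185943}{-60159}\right) - 329106 = \left(-314990 + 185943 \left(- \frac{1}{60159}\right)\right) - 329106 = \left(-314990 - \frac{61981}{20053}\right) - 329106 = - \frac{6316556451}{20053} - 329106 = - \frac{12916119069}{20053}$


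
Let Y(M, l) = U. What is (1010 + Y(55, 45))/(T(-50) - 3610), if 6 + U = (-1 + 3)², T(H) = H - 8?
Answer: -36/131 ≈ -0.27481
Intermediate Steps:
T(H) = -8 + H
U = -2 (U = -6 + (-1 + 3)² = -6 + 2² = -6 + 4 = -2)
Y(M, l) = -2
(1010 + Y(55, 45))/(T(-50) - 3610) = (1010 - 2)/((-8 - 50) - 3610) = 1008/(-58 - 3610) = 1008/(-3668) = 1008*(-1/3668) = -36/131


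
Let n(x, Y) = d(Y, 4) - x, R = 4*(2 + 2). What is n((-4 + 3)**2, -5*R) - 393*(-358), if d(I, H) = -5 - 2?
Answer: 140686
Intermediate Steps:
d(I, H) = -7
R = 16 (R = 4*4 = 16)
n(x, Y) = -7 - x
n((-4 + 3)**2, -5*R) - 393*(-358) = (-7 - (-4 + 3)**2) - 393*(-358) = (-7 - 1*(-1)**2) + 140694 = (-7 - 1*1) + 140694 = (-7 - 1) + 140694 = -8 + 140694 = 140686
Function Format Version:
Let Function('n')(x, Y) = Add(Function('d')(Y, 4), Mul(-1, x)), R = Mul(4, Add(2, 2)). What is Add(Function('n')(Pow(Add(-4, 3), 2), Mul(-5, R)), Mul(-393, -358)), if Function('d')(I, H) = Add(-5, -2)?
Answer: 140686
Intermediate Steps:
Function('d')(I, H) = -7
R = 16 (R = Mul(4, 4) = 16)
Function('n')(x, Y) = Add(-7, Mul(-1, x))
Add(Function('n')(Pow(Add(-4, 3), 2), Mul(-5, R)), Mul(-393, -358)) = Add(Add(-7, Mul(-1, Pow(Add(-4, 3), 2))), Mul(-393, -358)) = Add(Add(-7, Mul(-1, Pow(-1, 2))), 140694) = Add(Add(-7, Mul(-1, 1)), 140694) = Add(Add(-7, -1), 140694) = Add(-8, 140694) = 140686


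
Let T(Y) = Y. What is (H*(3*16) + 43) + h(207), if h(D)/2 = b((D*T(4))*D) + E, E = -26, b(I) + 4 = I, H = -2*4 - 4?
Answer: 342199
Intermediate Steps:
H = -12 (H = -8 - 4 = -12)
b(I) = -4 + I
h(D) = -60 + 8*D² (h(D) = 2*((-4 + (D*4)*D) - 26) = 2*((-4 + (4*D)*D) - 26) = 2*((-4 + 4*D²) - 26) = 2*(-30 + 4*D²) = -60 + 8*D²)
(H*(3*16) + 43) + h(207) = (-36*16 + 43) + (-60 + 8*207²) = (-12*48 + 43) + (-60 + 8*42849) = (-576 + 43) + (-60 + 342792) = -533 + 342732 = 342199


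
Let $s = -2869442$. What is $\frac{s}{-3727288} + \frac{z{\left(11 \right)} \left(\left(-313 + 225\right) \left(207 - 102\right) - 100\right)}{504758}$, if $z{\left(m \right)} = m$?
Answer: $\frac{11580785173}{20449765612} \approx 0.5663$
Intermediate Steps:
$\frac{s}{-3727288} + \frac{z{\left(11 \right)} \left(\left(-313 + 225\right) \left(207 - 102\right) - 100\right)}{504758} = - \frac{2869442}{-3727288} + \frac{11 \left(\left(-313 + 225\right) \left(207 - 102\right) - 100\right)}{504758} = \left(-2869442\right) \left(- \frac{1}{3727288}\right) + 11 \left(\left(-88\right) 105 - 100\right) \frac{1}{504758} = \frac{1434721}{1863644} + 11 \left(-9240 - 100\right) \frac{1}{504758} = \frac{1434721}{1863644} + 11 \left(-9340\right) \frac{1}{504758} = \frac{1434721}{1863644} - \frac{51370}{252379} = \frac{11580785173}{20449765612}$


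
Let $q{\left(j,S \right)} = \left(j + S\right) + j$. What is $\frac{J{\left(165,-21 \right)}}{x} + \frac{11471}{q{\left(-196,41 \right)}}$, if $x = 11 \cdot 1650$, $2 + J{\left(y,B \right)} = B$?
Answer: $- \frac{69402241}{2123550} \approx -32.682$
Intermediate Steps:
$J{\left(y,B \right)} = -2 + B$
$x = 18150$
$q{\left(j,S \right)} = S + 2 j$ ($q{\left(j,S \right)} = \left(S + j\right) + j = S + 2 j$)
$\frac{J{\left(165,-21 \right)}}{x} + \frac{11471}{q{\left(-196,41 \right)}} = \frac{-2 - 21}{18150} + \frac{11471}{41 + 2 \left(-196\right)} = \left(-23\right) \frac{1}{18150} + \frac{11471}{41 - 392} = - \frac{23}{18150} + \frac{11471}{-351} = - \frac{23}{18150} + 11471 \left(- \frac{1}{351}\right) = - \frac{23}{18150} - \frac{11471}{351} = - \frac{69402241}{2123550}$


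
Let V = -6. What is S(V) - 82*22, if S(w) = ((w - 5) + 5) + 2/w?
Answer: -5431/3 ≈ -1810.3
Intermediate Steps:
S(w) = w + 2/w (S(w) = ((-5 + w) + 5) + 2/w = w + 2/w)
S(V) - 82*22 = (-6 + 2/(-6)) - 82*22 = (-6 + 2*(-1/6)) - 1804 = (-6 - 1/3) - 1804 = -19/3 - 1804 = -5431/3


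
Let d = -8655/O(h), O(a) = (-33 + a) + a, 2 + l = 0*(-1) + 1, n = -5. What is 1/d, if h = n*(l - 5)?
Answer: -9/2885 ≈ -0.0031196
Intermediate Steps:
l = -1 (l = -2 + (0*(-1) + 1) = -2 + (0 + 1) = -2 + 1 = -1)
h = 30 (h = -5*(-1 - 5) = -5*(-6) = 30)
O(a) = -33 + 2*a
d = -2885/9 (d = -8655/(-33 + 2*30) = -8655/(-33 + 60) = -8655/27 = -8655*1/27 = -2885/9 ≈ -320.56)
1/d = 1/(-2885/9) = -9/2885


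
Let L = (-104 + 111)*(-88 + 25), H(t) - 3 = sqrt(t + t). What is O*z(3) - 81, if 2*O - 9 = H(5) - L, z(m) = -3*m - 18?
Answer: -12393/2 - 27*sqrt(10)/2 ≈ -6239.2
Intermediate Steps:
z(m) = -18 - 3*m
H(t) = 3 + sqrt(2)*sqrt(t) (H(t) = 3 + sqrt(t + t) = 3 + sqrt(2*t) = 3 + sqrt(2)*sqrt(t))
L = -441 (L = 7*(-63) = -441)
O = 453/2 + sqrt(10)/2 (O = 9/2 + ((3 + sqrt(2)*sqrt(5)) - 1*(-441))/2 = 9/2 + ((3 + sqrt(10)) + 441)/2 = 9/2 + (444 + sqrt(10))/2 = 9/2 + (222 + sqrt(10)/2) = 453/2 + sqrt(10)/2 ≈ 228.08)
O*z(3) - 81 = (453/2 + sqrt(10)/2)*(-18 - 3*3) - 81 = (453/2 + sqrt(10)/2)*(-18 - 9) - 81 = (453/2 + sqrt(10)/2)*(-27) - 81 = (-12231/2 - 27*sqrt(10)/2) - 81 = -12393/2 - 27*sqrt(10)/2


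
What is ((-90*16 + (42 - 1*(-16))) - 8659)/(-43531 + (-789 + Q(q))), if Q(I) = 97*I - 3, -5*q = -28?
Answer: 50205/218899 ≈ 0.22935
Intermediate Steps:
q = 28/5 (q = -1/5*(-28) = 28/5 ≈ 5.6000)
Q(I) = -3 + 97*I
((-90*16 + (42 - 1*(-16))) - 8659)/(-43531 + (-789 + Q(q))) = ((-90*16 + (42 - 1*(-16))) - 8659)/(-43531 + (-789 + (-3 + 97*(28/5)))) = ((-1440 + (42 + 16)) - 8659)/(-43531 + (-789 + (-3 + 2716/5))) = ((-1440 + 58) - 8659)/(-43531 + (-789 + 2701/5)) = (-1382 - 8659)/(-43531 - 1244/5) = -10041/(-218899/5) = -10041*(-5/218899) = 50205/218899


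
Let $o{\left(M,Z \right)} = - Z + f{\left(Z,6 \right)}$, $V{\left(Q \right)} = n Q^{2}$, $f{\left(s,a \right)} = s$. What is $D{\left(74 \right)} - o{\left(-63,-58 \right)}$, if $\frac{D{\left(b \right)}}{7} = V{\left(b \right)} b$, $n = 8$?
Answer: $22692544$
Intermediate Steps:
$V{\left(Q \right)} = 8 Q^{2}$
$o{\left(M,Z \right)} = 0$ ($o{\left(M,Z \right)} = - Z + Z = 0$)
$D{\left(b \right)} = 56 b^{3}$ ($D{\left(b \right)} = 7 \cdot 8 b^{2} b = 7 \cdot 8 b^{3} = 56 b^{3}$)
$D{\left(74 \right)} - o{\left(-63,-58 \right)} = 56 \cdot 74^{3} - 0 = 56 \cdot 405224 + 0 = 22692544 + 0 = 22692544$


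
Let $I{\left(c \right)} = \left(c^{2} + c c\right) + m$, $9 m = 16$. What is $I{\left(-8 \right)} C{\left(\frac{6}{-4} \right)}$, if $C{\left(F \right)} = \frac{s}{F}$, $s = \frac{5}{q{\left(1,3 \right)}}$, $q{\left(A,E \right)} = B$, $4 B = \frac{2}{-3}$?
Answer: $\frac{23360}{9} \approx 2595.6$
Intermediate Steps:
$m = \frac{16}{9}$ ($m = \frac{1}{9} \cdot 16 = \frac{16}{9} \approx 1.7778$)
$B = - \frac{1}{6}$ ($B = \frac{2 \frac{1}{-3}}{4} = \frac{2 \left(- \frac{1}{3}\right)}{4} = \frac{1}{4} \left(- \frac{2}{3}\right) = - \frac{1}{6} \approx -0.16667$)
$q{\left(A,E \right)} = - \frac{1}{6}$
$I{\left(c \right)} = \frac{16}{9} + 2 c^{2}$ ($I{\left(c \right)} = \left(c^{2} + c c\right) + \frac{16}{9} = \left(c^{2} + c^{2}\right) + \frac{16}{9} = 2 c^{2} + \frac{16}{9} = \frac{16}{9} + 2 c^{2}$)
$s = -30$ ($s = \frac{5}{- \frac{1}{6}} = 5 \left(-6\right) = -30$)
$C{\left(F \right)} = - \frac{30}{F}$
$I{\left(-8 \right)} C{\left(\frac{6}{-4} \right)} = \left(\frac{16}{9} + 2 \left(-8\right)^{2}\right) \left(- \frac{30}{6 \frac{1}{-4}}\right) = \left(\frac{16}{9} + 2 \cdot 64\right) \left(- \frac{30}{6 \left(- \frac{1}{4}\right)}\right) = \left(\frac{16}{9} + 128\right) \left(- \frac{30}{- \frac{3}{2}}\right) = \frac{1168 \left(\left(-30\right) \left(- \frac{2}{3}\right)\right)}{9} = \frac{1168}{9} \cdot 20 = \frac{23360}{9}$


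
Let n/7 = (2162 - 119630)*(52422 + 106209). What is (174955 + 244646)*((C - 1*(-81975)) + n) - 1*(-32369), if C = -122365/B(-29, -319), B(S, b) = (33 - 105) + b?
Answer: -21400241508841011727/391 ≈ -5.4732e+16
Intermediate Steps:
B(S, b) = -72 + b
n = -130438464156 (n = 7*((2162 - 119630)*(52422 + 106209)) = 7*(-117468*158631) = 7*(-18634066308) = -130438464156)
C = 122365/391 (C = -122365/(-72 - 319) = -122365/(-391) = -122365*(-1/391) = 122365/391 ≈ 312.95)
(174955 + 244646)*((C - 1*(-81975)) + n) - 1*(-32369) = (174955 + 244646)*((122365/391 - 1*(-81975)) - 130438464156) - 1*(-32369) = 419601*((122365/391 + 81975) - 130438464156) + 32369 = 419601*(32174590/391 - 130438464156) + 32369 = 419601*(-51001407310406/391) + 32369 = -21400241508853668006/391 + 32369 = -21400241508841011727/391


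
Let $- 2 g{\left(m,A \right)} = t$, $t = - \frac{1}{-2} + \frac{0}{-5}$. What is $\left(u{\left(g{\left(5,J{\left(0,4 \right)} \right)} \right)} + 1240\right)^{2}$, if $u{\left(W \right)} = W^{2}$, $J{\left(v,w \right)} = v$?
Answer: $\frac{393665281}{256} \approx 1.5378 \cdot 10^{6}$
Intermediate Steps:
$t = \frac{1}{2}$ ($t = \left(-1\right) \left(- \frac{1}{2}\right) + 0 \left(- \frac{1}{5}\right) = \frac{1}{2} + 0 = \frac{1}{2} \approx 0.5$)
$g{\left(m,A \right)} = - \frac{1}{4}$ ($g{\left(m,A \right)} = \left(- \frac{1}{2}\right) \frac{1}{2} = - \frac{1}{4}$)
$\left(u{\left(g{\left(5,J{\left(0,4 \right)} \right)} \right)} + 1240\right)^{2} = \left(\left(- \frac{1}{4}\right)^{2} + 1240\right)^{2} = \left(\frac{1}{16} + 1240\right)^{2} = \left(\frac{19841}{16}\right)^{2} = \frac{393665281}{256}$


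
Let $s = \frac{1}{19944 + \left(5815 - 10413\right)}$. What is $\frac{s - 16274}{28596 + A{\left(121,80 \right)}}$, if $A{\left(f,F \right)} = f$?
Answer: $- \frac{19210831}{33899314} \approx -0.5667$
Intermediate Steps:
$s = \frac{1}{15346}$ ($s = \frac{1}{19944 - 4598} = \frac{1}{15346} \approx 6.5164 \cdot 10^{-5}$)
$\frac{s - 16274}{28596 + A{\left(121,80 \right)}} = \frac{\frac{1}{15346} - 16274}{28596 + 121} = - \frac{249740803}{15346 \cdot 28717} = \left(- \frac{249740803}{15346}\right) \frac{1}{28717} = - \frac{19210831}{33899314}$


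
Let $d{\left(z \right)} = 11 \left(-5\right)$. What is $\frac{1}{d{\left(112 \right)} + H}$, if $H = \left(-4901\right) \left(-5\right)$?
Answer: $\frac{1}{24450} \approx 4.09 \cdot 10^{-5}$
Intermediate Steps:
$d{\left(z \right)} = -55$
$H = 24505$
$\frac{1}{d{\left(112 \right)} + H} = \frac{1}{-55 + 24505} = \frac{1}{24450}$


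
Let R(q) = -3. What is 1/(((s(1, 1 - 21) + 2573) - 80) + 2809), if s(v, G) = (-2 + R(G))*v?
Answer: 1/5297 ≈ 0.00018879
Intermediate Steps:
s(v, G) = -5*v (s(v, G) = (-2 - 3)*v = -5*v)
1/(((s(1, 1 - 21) + 2573) - 80) + 2809) = 1/(((-5*1 + 2573) - 80) + 2809) = 1/(((-5 + 2573) - 80) + 2809) = 1/((2568 - 80) + 2809) = 1/(2488 + 2809) = 1/5297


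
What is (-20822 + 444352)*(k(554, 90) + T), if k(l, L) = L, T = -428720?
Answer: -181537663900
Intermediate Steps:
(-20822 + 444352)*(k(554, 90) + T) = (-20822 + 444352)*(90 - 428720) = 423530*(-428630) = -181537663900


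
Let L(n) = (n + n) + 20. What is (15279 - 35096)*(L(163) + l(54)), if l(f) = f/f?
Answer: -6876499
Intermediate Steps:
l(f) = 1
L(n) = 20 + 2*n (L(n) = 2*n + 20 = 20 + 2*n)
(15279 - 35096)*(L(163) + l(54)) = (15279 - 35096)*((20 + 2*163) + 1) = -19817*((20 + 326) + 1) = -19817*(346 + 1) = -19817*347 = -6876499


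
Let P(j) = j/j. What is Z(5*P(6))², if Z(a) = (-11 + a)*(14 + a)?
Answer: 12996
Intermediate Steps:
P(j) = 1
Z(5*P(6))² = (-154 + (5*1)² + 3*(5*1))² = (-154 + 5² + 3*5)² = (-154 + 25 + 15)² = (-114)² = 12996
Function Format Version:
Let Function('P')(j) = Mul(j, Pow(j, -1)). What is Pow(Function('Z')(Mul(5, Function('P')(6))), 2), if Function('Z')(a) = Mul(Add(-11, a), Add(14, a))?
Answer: 12996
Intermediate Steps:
Function('P')(j) = 1
Pow(Function('Z')(Mul(5, Function('P')(6))), 2) = Pow(Add(-154, Pow(Mul(5, 1), 2), Mul(3, Mul(5, 1))), 2) = Pow(Add(-154, Pow(5, 2), Mul(3, 5)), 2) = Pow(Add(-154, 25, 15), 2) = Pow(-114, 2) = 12996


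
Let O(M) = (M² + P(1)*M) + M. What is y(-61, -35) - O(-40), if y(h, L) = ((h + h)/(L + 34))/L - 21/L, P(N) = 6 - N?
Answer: -47701/35 ≈ -1362.9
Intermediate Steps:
y(h, L) = -21/L + 2*h/(L*(34 + L)) (y(h, L) = ((2*h)/(34 + L))/L - 21/L = (2*h/(34 + L))/L - 21/L = 2*h/(L*(34 + L)) - 21/L = -21/L + 2*h/(L*(34 + L)))
O(M) = M² + 6*M (O(M) = (M² + (6 - 1*1)*M) + M = (M² + (6 - 1)*M) + M = (M² + 5*M) + M = M² + 6*M)
y(-61, -35) - O(-40) = (-714 - 21*(-35) + 2*(-61))/((-35)*(34 - 35)) - (-40)*(6 - 40) = -1/35*(-714 + 735 - 122)/(-1) - (-40)*(-34) = -1/35*(-1)*(-101) - 1*1360 = -101/35 - 1360 = -47701/35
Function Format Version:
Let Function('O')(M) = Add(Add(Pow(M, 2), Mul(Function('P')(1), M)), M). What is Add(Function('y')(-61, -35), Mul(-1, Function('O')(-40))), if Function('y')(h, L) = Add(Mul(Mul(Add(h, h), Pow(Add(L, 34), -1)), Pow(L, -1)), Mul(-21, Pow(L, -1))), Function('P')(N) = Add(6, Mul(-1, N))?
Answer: Rational(-47701, 35) ≈ -1362.9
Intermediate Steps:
Function('y')(h, L) = Add(Mul(-21, Pow(L, -1)), Mul(2, h, Pow(L, -1), Pow(Add(34, L), -1))) (Function('y')(h, L) = Add(Mul(Mul(Mul(2, h), Pow(Add(34, L), -1)), Pow(L, -1)), Mul(-21, Pow(L, -1))) = Add(Mul(Mul(2, h, Pow(Add(34, L), -1)), Pow(L, -1)), Mul(-21, Pow(L, -1))) = Add(Mul(2, h, Pow(L, -1), Pow(Add(34, L), -1)), Mul(-21, Pow(L, -1))) = Add(Mul(-21, Pow(L, -1)), Mul(2, h, Pow(L, -1), Pow(Add(34, L), -1))))
Function('O')(M) = Add(Pow(M, 2), Mul(6, M)) (Function('O')(M) = Add(Add(Pow(M, 2), Mul(Add(6, Mul(-1, 1)), M)), M) = Add(Add(Pow(M, 2), Mul(Add(6, -1), M)), M) = Add(Add(Pow(M, 2), Mul(5, M)), M) = Add(Pow(M, 2), Mul(6, M)))
Add(Function('y')(-61, -35), Mul(-1, Function('O')(-40))) = Add(Mul(Pow(-35, -1), Pow(Add(34, -35), -1), Add(-714, Mul(-21, -35), Mul(2, -61))), Mul(-1, Mul(-40, Add(6, -40)))) = Add(Mul(Rational(-1, 35), Pow(-1, -1), Add(-714, 735, -122)), Mul(-1, Mul(-40, -34))) = Add(Mul(Rational(-1, 35), -1, -101), Mul(-1, 1360)) = Add(Rational(-101, 35), -1360) = Rational(-47701, 35)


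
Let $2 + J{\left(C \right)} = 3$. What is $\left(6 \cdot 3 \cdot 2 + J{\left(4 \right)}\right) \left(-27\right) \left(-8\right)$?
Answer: $7992$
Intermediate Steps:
$J{\left(C \right)} = 1$ ($J{\left(C \right)} = -2 + 3 = 1$)
$\left(6 \cdot 3 \cdot 2 + J{\left(4 \right)}\right) \left(-27\right) \left(-8\right) = \left(6 \cdot 3 \cdot 2 + 1\right) \left(-27\right) \left(-8\right) = \left(6 \cdot 6 + 1\right) \left(-27\right) \left(-8\right) = \left(36 + 1\right) \left(-27\right) \left(-8\right) = 37 \left(-27\right) \left(-8\right) = \left(-999\right) \left(-8\right) = 7992$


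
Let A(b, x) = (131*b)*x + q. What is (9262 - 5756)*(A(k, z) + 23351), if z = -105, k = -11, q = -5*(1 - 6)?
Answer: 612431586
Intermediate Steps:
q = 25 (q = -5*(-5) = 25)
A(b, x) = 25 + 131*b*x (A(b, x) = (131*b)*x + 25 = 131*b*x + 25 = 25 + 131*b*x)
(9262 - 5756)*(A(k, z) + 23351) = (9262 - 5756)*((25 + 131*(-11)*(-105)) + 23351) = 3506*((25 + 151305) + 23351) = 3506*(151330 + 23351) = 3506*174681 = 612431586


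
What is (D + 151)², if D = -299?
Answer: 21904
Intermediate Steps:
(D + 151)² = (-299 + 151)² = (-148)² = 21904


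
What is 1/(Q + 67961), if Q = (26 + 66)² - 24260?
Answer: 1/52165 ≈ 1.9170e-5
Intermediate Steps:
Q = -15796 (Q = 92² - 24260 = 8464 - 24260 = -15796)
1/(Q + 67961) = 1/(-15796 + 67961) = 1/52165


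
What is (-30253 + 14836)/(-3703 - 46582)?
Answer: 15417/50285 ≈ 0.30659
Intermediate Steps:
(-30253 + 14836)/(-3703 - 46582) = -15417/(-50285) = -15417*(-1/50285) = 15417/50285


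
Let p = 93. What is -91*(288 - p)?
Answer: -17745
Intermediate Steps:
-91*(288 - p) = -91*(288 - 1*93) = -91*(288 - 93) = -91*195 = -17745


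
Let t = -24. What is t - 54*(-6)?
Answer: 300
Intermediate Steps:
t - 54*(-6) = -24 - 54*(-6) = -24 + 324 = 300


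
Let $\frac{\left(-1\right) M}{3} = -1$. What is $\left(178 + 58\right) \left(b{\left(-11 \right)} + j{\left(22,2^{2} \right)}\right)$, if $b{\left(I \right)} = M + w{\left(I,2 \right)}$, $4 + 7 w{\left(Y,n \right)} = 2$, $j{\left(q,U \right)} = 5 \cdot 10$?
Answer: $\frac{87084}{7} \approx 12441.0$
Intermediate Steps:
$j{\left(q,U \right)} = 50$
$w{\left(Y,n \right)} = - \frac{2}{7}$ ($w{\left(Y,n \right)} = - \frac{4}{7} + \frac{1}{7} \cdot 2 = - \frac{4}{7} + \frac{2}{7} = - \frac{2}{7}$)
$M = 3$ ($M = \left(-3\right) \left(-1\right) = 3$)
$b{\left(I \right)} = \frac{19}{7}$ ($b{\left(I \right)} = 3 - \frac{2}{7} = \frac{19}{7}$)
$\left(178 + 58\right) \left(b{\left(-11 \right)} + j{\left(22,2^{2} \right)}\right) = \left(178 + 58\right) \left(\frac{19}{7} + 50\right) = 236 \cdot \frac{369}{7} = \frac{87084}{7}$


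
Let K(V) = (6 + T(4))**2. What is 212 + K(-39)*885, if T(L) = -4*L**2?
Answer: 2977352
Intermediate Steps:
K(V) = 3364 (K(V) = (6 - 4*4**2)**2 = (6 - 4*16)**2 = (6 - 64)**2 = (-58)**2 = 3364)
212 + K(-39)*885 = 212 + 3364*885 = 212 + 2977140 = 2977352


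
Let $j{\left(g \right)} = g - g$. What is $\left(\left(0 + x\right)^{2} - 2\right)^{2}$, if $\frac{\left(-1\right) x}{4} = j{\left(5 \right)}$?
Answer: $4$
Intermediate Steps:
$j{\left(g \right)} = 0$
$x = 0$ ($x = \left(-4\right) 0 = 0$)
$\left(\left(0 + x\right)^{2} - 2\right)^{2} = \left(\left(0 + 0\right)^{2} - 2\right)^{2} = \left(0^{2} - 2\right)^{2} = \left(0 - 2\right)^{2} = \left(-2\right)^{2} = 4$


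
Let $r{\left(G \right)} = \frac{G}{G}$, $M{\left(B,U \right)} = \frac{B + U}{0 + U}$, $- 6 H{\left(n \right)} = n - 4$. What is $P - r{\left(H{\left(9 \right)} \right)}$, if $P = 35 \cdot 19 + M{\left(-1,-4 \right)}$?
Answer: $\frac{2661}{4} \approx 665.25$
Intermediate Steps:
$H{\left(n \right)} = \frac{2}{3} - \frac{n}{6}$ ($H{\left(n \right)} = - \frac{n - 4}{6} = - \frac{-4 + n}{6} = \frac{2}{3} - \frac{n}{6}$)
$M{\left(B,U \right)} = \frac{B + U}{U}$
$r{\left(G \right)} = 1$
$P = \frac{2665}{4}$ ($P = 35 \cdot 19 + \frac{-1 - 4}{-4} = 665 - - \frac{5}{4} = 665 + \frac{5}{4} = \frac{2665}{4} \approx 666.25$)
$P - r{\left(H{\left(9 \right)} \right)} = \frac{2665}{4} - 1 = \frac{2661}{4}$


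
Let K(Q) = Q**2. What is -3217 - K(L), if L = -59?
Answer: -6698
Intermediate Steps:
-3217 - K(L) = -3217 - 1*(-59)**2 = -3217 - 1*3481 = -3217 - 3481 = -6698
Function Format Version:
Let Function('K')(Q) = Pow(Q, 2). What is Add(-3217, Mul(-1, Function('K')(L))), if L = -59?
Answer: -6698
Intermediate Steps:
Add(-3217, Mul(-1, Function('K')(L))) = Add(-3217, Mul(-1, Pow(-59, 2))) = Add(-3217, Mul(-1, 3481)) = Add(-3217, -3481) = -6698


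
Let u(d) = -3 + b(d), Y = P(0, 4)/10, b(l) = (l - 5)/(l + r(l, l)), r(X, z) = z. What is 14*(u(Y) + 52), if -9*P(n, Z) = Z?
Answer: 2961/2 ≈ 1480.5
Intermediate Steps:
P(n, Z) = -Z/9
b(l) = (-5 + l)/(2*l) (b(l) = (l - 5)/(l + l) = (-5 + l)/((2*l)) = (-5 + l)*(1/(2*l)) = (-5 + l)/(2*l))
Y = -2/45 (Y = -1/9*4/10 = -4/9*1/10 = -2/45 ≈ -0.044444)
u(d) = -3 + (-5 + d)/(2*d)
14*(u(Y) + 52) = 14*(5*(-1 - 1*(-2/45))/(2*(-2/45)) + 52) = 14*((5/2)*(-45/2)*(-1 + 2/45) + 52) = 14*((5/2)*(-45/2)*(-43/45) + 52) = 14*(215/4 + 52) = 14*(423/4) = 2961/2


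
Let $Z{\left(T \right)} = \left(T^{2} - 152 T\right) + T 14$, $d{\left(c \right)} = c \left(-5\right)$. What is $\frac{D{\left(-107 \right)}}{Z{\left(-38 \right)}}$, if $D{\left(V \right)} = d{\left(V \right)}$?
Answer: $\frac{535}{6688} \approx 0.079994$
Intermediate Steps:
$d{\left(c \right)} = - 5 c$
$D{\left(V \right)} = - 5 V$
$Z{\left(T \right)} = T^{2} - 138 T$ ($Z{\left(T \right)} = \left(T^{2} - 152 T\right) + 14 T = T^{2} - 138 T$)
$\frac{D{\left(-107 \right)}}{Z{\left(-38 \right)}} = \frac{\left(-5\right) \left(-107\right)}{\left(-38\right) \left(-138 - 38\right)} = \frac{535}{\left(-38\right) \left(-176\right)} = \frac{535}{6688}$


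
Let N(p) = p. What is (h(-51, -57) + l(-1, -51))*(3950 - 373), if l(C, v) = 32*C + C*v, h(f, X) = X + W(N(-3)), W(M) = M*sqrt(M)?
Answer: -135926 - 10731*I*sqrt(3) ≈ -1.3593e+5 - 18587.0*I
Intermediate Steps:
W(M) = M**(3/2)
h(f, X) = X - 3*I*sqrt(3) (h(f, X) = X + (-3)**(3/2) = X - 3*I*sqrt(3))
(h(-51, -57) + l(-1, -51))*(3950 - 373) = ((-57 - 3*I*sqrt(3)) - (32 - 51))*(3950 - 373) = ((-57 - 3*I*sqrt(3)) - 1*(-19))*3577 = ((-57 - 3*I*sqrt(3)) + 19)*3577 = (-38 - 3*I*sqrt(3))*3577 = -135926 - 10731*I*sqrt(3)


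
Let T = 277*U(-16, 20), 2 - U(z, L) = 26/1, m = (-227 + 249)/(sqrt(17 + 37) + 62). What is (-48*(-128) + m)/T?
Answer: -5821781/6298980 + 11*sqrt(6)/4199320 ≈ -0.92424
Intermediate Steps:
m = 22/(62 + 3*sqrt(6)) (m = 22/(sqrt(54) + 62) = 22/(3*sqrt(6) + 62) = 22/(62 + 3*sqrt(6)) ≈ 0.31724)
U(z, L) = -24 (U(z, L) = 2 - 26/1 = 2 - 26 = -24)
T = -6648 (T = 277*(-24) = -6648)
(-48*(-128) + m)/T = (-48*(-128) + (682/1895 - 33*sqrt(6)/1895))/(-6648) = (6144 + (682/1895 - 33*sqrt(6)/1895))*(-1/6648) = (11643562/1895 - 33*sqrt(6)/1895)*(-1/6648) = -5821781/6298980 + 11*sqrt(6)/4199320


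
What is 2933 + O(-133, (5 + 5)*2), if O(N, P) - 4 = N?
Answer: 2804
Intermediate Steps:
O(N, P) = 4 + N
2933 + O(-133, (5 + 5)*2) = 2933 + (4 - 133) = 2933 - 129 = 2804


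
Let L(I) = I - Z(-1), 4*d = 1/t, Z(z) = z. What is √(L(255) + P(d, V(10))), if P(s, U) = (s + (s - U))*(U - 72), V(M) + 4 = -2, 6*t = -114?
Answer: I*√75791/19 ≈ 14.49*I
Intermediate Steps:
t = -19 (t = (⅙)*(-114) = -19)
V(M) = -6 (V(M) = -4 - 2 = -6)
d = -1/76 (d = (¼)/(-19) = (¼)*(-1/19) = -1/76 ≈ -0.013158)
P(s, U) = (-72 + U)*(-U + 2*s) (P(s, U) = (-U + 2*s)*(-72 + U) = (-72 + U)*(-U + 2*s))
L(I) = 1 + I (L(I) = I - 1*(-1) = I + 1 = 1 + I)
√(L(255) + P(d, V(10))) = √((1 + 255) + (-1*(-6)² - 144*(-1/76) + 72*(-6) + 2*(-6)*(-1/76))) = √(256 + (-1*36 + 36/19 - 432 + 3/19)) = √(256 + (-36 + 36/19 - 432 + 3/19)) = √(256 - 8853/19) = √(-3989/19) = I*√75791/19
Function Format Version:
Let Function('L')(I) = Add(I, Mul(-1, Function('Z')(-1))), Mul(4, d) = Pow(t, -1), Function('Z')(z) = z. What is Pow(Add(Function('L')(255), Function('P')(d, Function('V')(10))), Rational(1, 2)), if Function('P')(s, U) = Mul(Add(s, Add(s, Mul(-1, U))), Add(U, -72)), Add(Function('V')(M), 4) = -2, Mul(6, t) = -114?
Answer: Mul(Rational(1, 19), I, Pow(75791, Rational(1, 2))) ≈ Mul(14.490, I)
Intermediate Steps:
t = -19 (t = Mul(Rational(1, 6), -114) = -19)
Function('V')(M) = -6 (Function('V')(M) = Add(-4, -2) = -6)
d = Rational(-1, 76) (d = Mul(Rational(1, 4), Pow(-19, -1)) = Mul(Rational(1, 4), Rational(-1, 19)) = Rational(-1, 76) ≈ -0.013158)
Function('P')(s, U) = Mul(Add(-72, U), Add(Mul(-1, U), Mul(2, s))) (Function('P')(s, U) = Mul(Add(Mul(-1, U), Mul(2, s)), Add(-72, U)) = Mul(Add(-72, U), Add(Mul(-1, U), Mul(2, s))))
Function('L')(I) = Add(1, I) (Function('L')(I) = Add(I, Mul(-1, -1)) = Add(I, 1) = Add(1, I))
Pow(Add(Function('L')(255), Function('P')(d, Function('V')(10))), Rational(1, 2)) = Pow(Add(Add(1, 255), Add(Mul(-1, Pow(-6, 2)), Mul(-144, Rational(-1, 76)), Mul(72, -6), Mul(2, -6, Rational(-1, 76)))), Rational(1, 2)) = Pow(Add(256, Add(Mul(-1, 36), Rational(36, 19), -432, Rational(3, 19))), Rational(1, 2)) = Pow(Add(256, Add(-36, Rational(36, 19), -432, Rational(3, 19))), Rational(1, 2)) = Pow(Add(256, Rational(-8853, 19)), Rational(1, 2)) = Pow(Rational(-3989, 19), Rational(1, 2)) = Mul(Rational(1, 19), I, Pow(75791, Rational(1, 2)))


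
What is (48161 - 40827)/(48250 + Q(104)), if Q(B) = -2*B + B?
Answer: 193/1267 ≈ 0.15233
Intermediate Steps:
Q(B) = -B
(48161 - 40827)/(48250 + Q(104)) = (48161 - 40827)/(48250 - 1*104) = 7334/(48250 - 104) = 7334/48146 = 7334*(1/48146) = 193/1267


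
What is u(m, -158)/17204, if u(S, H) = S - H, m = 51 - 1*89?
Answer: 30/4301 ≈ 0.0069751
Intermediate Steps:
m = -38 (m = 51 - 89 = -38)
u(m, -158)/17204 = (-38 - 1*(-158))/17204 = (-38 + 158)*(1/17204) = 120*(1/17204) = 30/4301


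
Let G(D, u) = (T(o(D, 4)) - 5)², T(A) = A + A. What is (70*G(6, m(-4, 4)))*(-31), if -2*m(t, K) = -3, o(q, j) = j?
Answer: -19530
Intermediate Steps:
m(t, K) = 3/2 (m(t, K) = -½*(-3) = 3/2)
T(A) = 2*A
G(D, u) = 9 (G(D, u) = (2*4 - 5)² = (8 - 5)² = 3² = 9)
(70*G(6, m(-4, 4)))*(-31) = (70*9)*(-31) = 630*(-31) = -19530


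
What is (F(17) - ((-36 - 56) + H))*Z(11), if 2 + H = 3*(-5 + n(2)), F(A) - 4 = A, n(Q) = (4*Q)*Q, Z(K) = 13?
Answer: 1066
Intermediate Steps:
n(Q) = 4*Q²
F(A) = 4 + A
H = 31 (H = -2 + 3*(-5 + 4*2²) = -2 + 3*(-5 + 4*4) = -2 + 3*(-5 + 16) = -2 + 3*11 = -2 + 33 = 31)
(F(17) - ((-36 - 56) + H))*Z(11) = ((4 + 17) - ((-36 - 56) + 31))*13 = (21 - (-92 + 31))*13 = (21 - 1*(-61))*13 = (21 + 61)*13 = 82*13 = 1066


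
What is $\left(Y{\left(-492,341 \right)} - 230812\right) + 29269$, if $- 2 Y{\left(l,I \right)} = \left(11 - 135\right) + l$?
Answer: $-201235$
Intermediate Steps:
$Y{\left(l,I \right)} = 62 - \frac{l}{2}$ ($Y{\left(l,I \right)} = - \frac{\left(11 - 135\right) + l}{2} = - \frac{-124 + l}{2} = 62 - \frac{l}{2}$)
$\left(Y{\left(-492,341 \right)} - 230812\right) + 29269 = \left(\left(62 - -246\right) - 230812\right) + 29269 = \left(\left(62 + 246\right) - 230812\right) + 29269 = \left(308 - 230812\right) + 29269 = -230504 + 29269 = -201235$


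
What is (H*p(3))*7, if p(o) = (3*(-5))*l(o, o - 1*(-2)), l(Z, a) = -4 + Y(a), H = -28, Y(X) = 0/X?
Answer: -11760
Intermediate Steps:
Y(X) = 0
l(Z, a) = -4 (l(Z, a) = -4 + 0 = -4)
p(o) = 60 (p(o) = (3*(-5))*(-4) = -15*(-4) = 60)
(H*p(3))*7 = -28*60*7 = -1680*7 = -11760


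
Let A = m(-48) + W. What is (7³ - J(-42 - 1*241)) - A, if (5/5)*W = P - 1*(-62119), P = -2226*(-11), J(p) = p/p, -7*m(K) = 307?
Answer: -603534/7 ≈ -86219.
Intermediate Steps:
m(K) = -307/7 (m(K) = -⅐*307 = -307/7)
J(p) = 1
P = 24486
W = 86605 (W = 24486 - 1*(-62119) = 24486 + 62119 = 86605)
A = 605928/7 (A = -307/7 + 86605 = 605928/7 ≈ 86561.)
(7³ - J(-42 - 1*241)) - A = (7³ - 1*1) - 1*605928/7 = (343 - 1) - 605928/7 = 342 - 605928/7 = -603534/7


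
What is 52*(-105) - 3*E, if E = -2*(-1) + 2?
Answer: -5472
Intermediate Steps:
E = 4 (E = 2 + 2 = 4)
52*(-105) - 3*E = 52*(-105) - 3*4 = -5460 - 12 = -5472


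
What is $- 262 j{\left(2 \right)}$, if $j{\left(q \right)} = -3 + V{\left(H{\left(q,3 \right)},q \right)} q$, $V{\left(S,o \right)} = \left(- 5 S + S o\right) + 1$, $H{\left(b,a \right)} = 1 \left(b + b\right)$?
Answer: $6550$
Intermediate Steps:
$H{\left(b,a \right)} = 2 b$ ($H{\left(b,a \right)} = 1 \cdot 2 b = 2 b$)
$V{\left(S,o \right)} = 1 - 5 S + S o$
$j{\left(q \right)} = -3 + q \left(1 - 10 q + 2 q^{2}\right)$ ($j{\left(q \right)} = -3 + \left(1 - 5 \cdot 2 q + 2 q q\right) q = -3 + \left(1 - 10 q + 2 q^{2}\right) q = -3 + q \left(1 - 10 q + 2 q^{2}\right)$)
$- 262 j{\left(2 \right)} = - 262 \left(-3 + 2 \left(1 - 20 + 2 \cdot 2^{2}\right)\right) = - 262 \left(-3 + 2 \left(1 - 20 + 2 \cdot 4\right)\right) = - 262 \left(-3 + 2 \left(1 - 20 + 8\right)\right) = - 262 \left(-3 + 2 \left(-11\right)\right) = - 262 \left(-3 - 22\right) = \left(-262\right) \left(-25\right) = 6550$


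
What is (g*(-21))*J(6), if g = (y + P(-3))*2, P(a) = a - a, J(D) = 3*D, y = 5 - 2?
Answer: -2268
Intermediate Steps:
y = 3
P(a) = 0
g = 6 (g = (3 + 0)*2 = 3*2 = 6)
(g*(-21))*J(6) = (6*(-21))*(3*6) = -126*18 = -2268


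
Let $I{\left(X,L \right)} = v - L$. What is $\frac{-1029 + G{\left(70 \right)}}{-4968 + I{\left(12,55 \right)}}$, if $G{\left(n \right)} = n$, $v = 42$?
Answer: $\frac{959}{4981} \approx 0.19253$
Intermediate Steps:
$I{\left(X,L \right)} = 42 - L$
$\frac{-1029 + G{\left(70 \right)}}{-4968 + I{\left(12,55 \right)}} = \frac{-1029 + 70}{-4968 + \left(42 - 55\right)} = - \frac{959}{-4968 + \left(42 - 55\right)} = - \frac{959}{-4968 - 13} = - \frac{959}{-4981} = \left(-959\right) \left(- \frac{1}{4981}\right) = \frac{959}{4981}$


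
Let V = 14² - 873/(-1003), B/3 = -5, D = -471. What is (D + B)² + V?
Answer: 237102049/1003 ≈ 2.3639e+5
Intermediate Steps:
B = -15 (B = 3*(-5) = -15)
V = 197461/1003 (V = 196 - 873*(-1/1003) = 196 + 873/1003 = 197461/1003 ≈ 196.87)
(D + B)² + V = (-471 - 15)² + 197461/1003 = (-486)² + 197461/1003 = 236196 + 197461/1003 = 237102049/1003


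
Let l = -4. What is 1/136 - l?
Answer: 545/136 ≈ 4.0074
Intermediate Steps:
1/136 - l = 1/136 - 1*(-4) = 1/136 + 4 = 545/136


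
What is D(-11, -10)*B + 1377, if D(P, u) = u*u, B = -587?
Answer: -57323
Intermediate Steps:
D(P, u) = u²
D(-11, -10)*B + 1377 = (-10)²*(-587) + 1377 = 100*(-587) + 1377 = -58700 + 1377 = -57323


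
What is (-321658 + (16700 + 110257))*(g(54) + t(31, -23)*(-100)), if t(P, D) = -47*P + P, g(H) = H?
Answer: -27774876454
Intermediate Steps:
t(P, D) = -46*P
(-321658 + (16700 + 110257))*(g(54) + t(31, -23)*(-100)) = (-321658 + (16700 + 110257))*(54 - 46*31*(-100)) = (-321658 + 126957)*(54 - 1426*(-100)) = -194701*(54 + 142600) = -194701*142654 = -27774876454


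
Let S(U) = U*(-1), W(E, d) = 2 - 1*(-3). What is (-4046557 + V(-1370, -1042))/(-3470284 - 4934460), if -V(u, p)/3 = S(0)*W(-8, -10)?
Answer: 4046557/8404744 ≈ 0.48146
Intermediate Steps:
W(E, d) = 5 (W(E, d) = 2 + 3 = 5)
S(U) = -U
V(u, p) = 0 (V(u, p) = -3*(-1*0)*5 = -0*5 = -3*0 = 0)
(-4046557 + V(-1370, -1042))/(-3470284 - 4934460) = (-4046557 + 0)/(-3470284 - 4934460) = -4046557/(-8404744) = -4046557*(-1/8404744) = 4046557/8404744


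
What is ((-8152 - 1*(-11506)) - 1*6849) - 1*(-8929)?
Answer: 5434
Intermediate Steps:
((-8152 - 1*(-11506)) - 1*6849) - 1*(-8929) = ((-8152 + 11506) - 6849) + 8929 = (3354 - 6849) + 8929 = -3495 + 8929 = 5434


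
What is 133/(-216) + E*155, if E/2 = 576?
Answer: 38568827/216 ≈ 1.7856e+5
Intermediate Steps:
E = 1152 (E = 2*576 = 1152)
133/(-216) + E*155 = 133/(-216) + 1152*155 = 133*(-1/216) + 178560 = -133/216 + 178560 = 38568827/216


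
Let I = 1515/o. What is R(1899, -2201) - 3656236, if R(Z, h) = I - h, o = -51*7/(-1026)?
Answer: -434312035/119 ≈ -3.6497e+6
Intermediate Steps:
o = 119/342 (o = -357*(-1/1026) = 119/342 ≈ 0.34795)
I = 518130/119 (I = 1515/(119/342) = 1515*(342/119) = 518130/119 ≈ 4354.0)
R(Z, h) = 518130/119 - h
R(1899, -2201) - 3656236 = (518130/119 - 1*(-2201)) - 3656236 = (518130/119 + 2201) - 3656236 = 780049/119 - 3656236 = -434312035/119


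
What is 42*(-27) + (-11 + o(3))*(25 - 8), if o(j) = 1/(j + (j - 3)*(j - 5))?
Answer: -3946/3 ≈ -1315.3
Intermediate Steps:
o(j) = 1/(j + (-5 + j)*(-3 + j)) (o(j) = 1/(j + (-3 + j)*(-5 + j)) = 1/(j + (-5 + j)*(-3 + j)))
42*(-27) + (-11 + o(3))*(25 - 8) = 42*(-27) + (-11 + 1/(15 + 3² - 7*3))*(25 - 8) = -1134 + (-11 + 1/(15 + 9 - 21))*17 = -1134 + (-11 + 1/3)*17 = -1134 + (-11 + ⅓)*17 = -1134 - 32/3*17 = -1134 - 544/3 = -3946/3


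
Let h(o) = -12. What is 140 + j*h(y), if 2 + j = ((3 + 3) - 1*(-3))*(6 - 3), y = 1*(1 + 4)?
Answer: -160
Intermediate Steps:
y = 5 (y = 1*5 = 5)
j = 25 (j = -2 + ((3 + 3) - 1*(-3))*(6 - 3) = -2 + (6 + 3)*3 = -2 + 9*3 = -2 + 27 = 25)
140 + j*h(y) = 140 + 25*(-12) = 140 - 300 = -160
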